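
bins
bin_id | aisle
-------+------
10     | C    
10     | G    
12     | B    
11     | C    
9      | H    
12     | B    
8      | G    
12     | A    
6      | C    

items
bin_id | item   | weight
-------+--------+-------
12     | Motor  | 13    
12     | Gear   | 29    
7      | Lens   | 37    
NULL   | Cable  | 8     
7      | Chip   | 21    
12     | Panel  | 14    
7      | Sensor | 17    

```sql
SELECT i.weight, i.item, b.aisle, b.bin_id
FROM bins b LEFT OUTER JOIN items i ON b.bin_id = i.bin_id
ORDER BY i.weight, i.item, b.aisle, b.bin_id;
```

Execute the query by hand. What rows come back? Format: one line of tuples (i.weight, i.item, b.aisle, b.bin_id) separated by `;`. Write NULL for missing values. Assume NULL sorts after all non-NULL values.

(13, Motor, A, 12); (13, Motor, B, 12); (13, Motor, B, 12); (14, Panel, A, 12); (14, Panel, B, 12); (14, Panel, B, 12); (29, Gear, A, 12); (29, Gear, B, 12); (29, Gear, B, 12); (NULL, NULL, C, 6); (NULL, NULL, C, 10); (NULL, NULL, C, 11); (NULL, NULL, G, 8); (NULL, NULL, G, 10); (NULL, NULL, H, 9)

LEFT JOIN keeps every row from `bins`; unmatched rows get NULL for `items`'s columns.
Matching on b.bin_id = i.bin_id. A NULL in a compared column never satisfies the condition.
Matched pairs: 9; unmatched b rows kept: 6.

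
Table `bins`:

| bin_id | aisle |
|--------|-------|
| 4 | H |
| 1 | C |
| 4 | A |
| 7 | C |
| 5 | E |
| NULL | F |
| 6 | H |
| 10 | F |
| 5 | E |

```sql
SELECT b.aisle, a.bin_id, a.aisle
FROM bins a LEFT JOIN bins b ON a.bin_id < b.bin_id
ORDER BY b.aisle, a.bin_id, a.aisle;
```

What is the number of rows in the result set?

LEFT JOIN keeps every row from `bins a`; unmatched rows get NULL for `bins b`'s columns.
Matching on a.bin_id < b.bin_id. A NULL in a compared column never satisfies the condition.
Matched pairs: 26; unmatched a rows kept: 2.
Total: 26 matched + 2 padded = 28 rows.

28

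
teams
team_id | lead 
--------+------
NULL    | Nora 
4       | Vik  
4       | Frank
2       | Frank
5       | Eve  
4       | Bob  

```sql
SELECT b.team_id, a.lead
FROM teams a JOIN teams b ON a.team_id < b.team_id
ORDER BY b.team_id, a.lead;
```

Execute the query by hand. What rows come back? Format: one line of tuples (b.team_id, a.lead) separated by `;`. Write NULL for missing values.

(4, Frank); (4, Frank); (4, Frank); (5, Bob); (5, Frank); (5, Frank); (5, Vik)

INNER JOIN keeps only pairs where the ON condition holds.
Matching on a.team_id < b.team_id. A NULL in a compared column never satisfies the condition.
- team_id=NULL: no matching b row, dropped.
- team_id=4: 1 matching b row(s), so 1 row(s) emitted.
- team_id=4: 1 matching b row(s), so 1 row(s) emitted.
- team_id=2: 4 matching b row(s), so 4 row(s) emitted.
- team_id=5: no matching b row, dropped.
- team_id=4: 1 matching b row(s), so 1 row(s) emitted.
After projecting and ordering:
b.team_id | a.lead
4 | Frank
4 | Frank
4 | Frank
5 | Bob
5 | Frank
5 | Frank
5 | Vik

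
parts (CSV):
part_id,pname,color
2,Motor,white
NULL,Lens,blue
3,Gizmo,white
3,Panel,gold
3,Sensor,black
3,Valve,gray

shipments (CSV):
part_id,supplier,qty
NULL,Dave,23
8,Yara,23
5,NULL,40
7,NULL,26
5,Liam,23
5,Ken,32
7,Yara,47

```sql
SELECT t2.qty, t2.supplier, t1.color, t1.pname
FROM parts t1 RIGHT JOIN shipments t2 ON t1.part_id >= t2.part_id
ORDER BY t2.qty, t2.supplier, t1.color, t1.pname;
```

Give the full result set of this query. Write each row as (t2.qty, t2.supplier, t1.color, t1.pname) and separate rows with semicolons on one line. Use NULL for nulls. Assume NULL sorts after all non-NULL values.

(23, Dave, NULL, NULL); (23, Liam, NULL, NULL); (23, Yara, NULL, NULL); (26, NULL, NULL, NULL); (32, Ken, NULL, NULL); (40, NULL, NULL, NULL); (47, Yara, NULL, NULL)

RIGHT JOIN keeps every row from `shipments`; unmatched rows get NULL for `parts`'s columns.
Matching on t1.part_id >= t2.part_id. A NULL in a compared column never satisfies the condition.
- t1 (part_id=2) has no partner in t2.
- t1 (part_id=NULL) has no partner in t2.
- t1 (part_id=3) has no partner in t2.
- t1 (part_id=3) has no partner in t2.
- t1 (part_id=3) has no partner in t2.
- t1 (part_id=3) has no partner in t2.
- 7 t2 row(s) had no t1 match → kept, t1 columns NULL.
After projecting and ordering:
t2.qty | t2.supplier | t1.color | t1.pname
23 | Dave | NULL | NULL
23 | Liam | NULL | NULL
23 | Yara | NULL | NULL
26 | NULL | NULL | NULL
32 | Ken | NULL | NULL
40 | NULL | NULL | NULL
47 | Yara | NULL | NULL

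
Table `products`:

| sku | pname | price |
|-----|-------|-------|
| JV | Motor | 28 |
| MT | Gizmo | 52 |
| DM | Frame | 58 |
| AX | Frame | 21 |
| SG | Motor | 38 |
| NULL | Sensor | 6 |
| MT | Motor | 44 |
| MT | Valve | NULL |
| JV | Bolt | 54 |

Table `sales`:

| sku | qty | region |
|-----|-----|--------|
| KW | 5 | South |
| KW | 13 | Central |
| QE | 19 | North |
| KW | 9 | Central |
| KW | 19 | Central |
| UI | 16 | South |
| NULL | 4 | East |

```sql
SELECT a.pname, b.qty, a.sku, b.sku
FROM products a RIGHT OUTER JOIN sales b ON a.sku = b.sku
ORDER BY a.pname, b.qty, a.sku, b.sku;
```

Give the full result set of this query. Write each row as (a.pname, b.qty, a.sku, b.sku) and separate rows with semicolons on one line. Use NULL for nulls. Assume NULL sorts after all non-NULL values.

(NULL, 4, NULL, NULL); (NULL, 5, NULL, KW); (NULL, 9, NULL, KW); (NULL, 13, NULL, KW); (NULL, 16, NULL, UI); (NULL, 19, NULL, KW); (NULL, 19, NULL, QE)

RIGHT JOIN keeps every row from `sales`; unmatched rows get NULL for `products`'s columns.
Matching on a.sku = b.sku. A NULL in a compared column never satisfies the condition.
Matched pairs: 0; unmatched b rows kept: 7.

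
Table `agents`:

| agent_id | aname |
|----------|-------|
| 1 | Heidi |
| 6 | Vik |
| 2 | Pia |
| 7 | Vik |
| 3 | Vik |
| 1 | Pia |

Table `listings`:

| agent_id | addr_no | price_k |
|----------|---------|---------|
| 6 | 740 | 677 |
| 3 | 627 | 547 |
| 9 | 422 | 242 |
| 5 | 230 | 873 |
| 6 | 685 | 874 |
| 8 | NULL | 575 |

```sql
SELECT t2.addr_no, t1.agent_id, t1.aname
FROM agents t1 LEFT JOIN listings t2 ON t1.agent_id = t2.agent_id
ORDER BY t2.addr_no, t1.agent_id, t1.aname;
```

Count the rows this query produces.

LEFT JOIN keeps every row from `agents`; unmatched rows get NULL for `listings`'s columns.
Matching on t1.agent_id = t2.agent_id.
- t1 (agent_id=1) has no partner → padded with NULL.
- t1 (agent_id=6) pairs with 2 row(s) of t2.
- t1 (agent_id=2) has no partner → padded with NULL.
- t1 (agent_id=7) has no partner → padded with NULL.
- t1 (agent_id=3) pairs with 1 row(s) of t2.
- t1 (agent_id=1) has no partner → padded with NULL.
Total: 3 matched + 4 padded = 7 rows.

7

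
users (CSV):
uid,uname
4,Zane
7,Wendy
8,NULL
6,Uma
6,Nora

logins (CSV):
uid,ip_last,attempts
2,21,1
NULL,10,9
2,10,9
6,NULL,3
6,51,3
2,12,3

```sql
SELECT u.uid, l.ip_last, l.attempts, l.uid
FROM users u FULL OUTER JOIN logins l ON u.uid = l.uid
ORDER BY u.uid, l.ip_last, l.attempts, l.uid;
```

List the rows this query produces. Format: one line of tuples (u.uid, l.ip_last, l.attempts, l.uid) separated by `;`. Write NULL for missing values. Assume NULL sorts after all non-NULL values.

(4, NULL, NULL, NULL); (6, 51, 3, 6); (6, 51, 3, 6); (6, NULL, 3, 6); (6, NULL, 3, 6); (7, NULL, NULL, NULL); (8, NULL, NULL, NULL); (NULL, 10, 9, 2); (NULL, 10, 9, NULL); (NULL, 12, 3, 2); (NULL, 21, 1, 2)

FULL OUTER JOIN keeps every row from both sides; unmatched rows get NULL for the other side's columns.
Matching on u.uid = l.uid. A NULL in a compared column never satisfies the condition.
- u (uid=4) has no partner → padded with NULL.
- u (uid=7) has no partner → padded with NULL.
- u (uid=8) has no partner → padded with NULL.
- u (uid=6) pairs with 2 row(s) of l.
- u (uid=6) pairs with 2 row(s) of l.
- 4 row(s) from l found no u partner → padded with NULL.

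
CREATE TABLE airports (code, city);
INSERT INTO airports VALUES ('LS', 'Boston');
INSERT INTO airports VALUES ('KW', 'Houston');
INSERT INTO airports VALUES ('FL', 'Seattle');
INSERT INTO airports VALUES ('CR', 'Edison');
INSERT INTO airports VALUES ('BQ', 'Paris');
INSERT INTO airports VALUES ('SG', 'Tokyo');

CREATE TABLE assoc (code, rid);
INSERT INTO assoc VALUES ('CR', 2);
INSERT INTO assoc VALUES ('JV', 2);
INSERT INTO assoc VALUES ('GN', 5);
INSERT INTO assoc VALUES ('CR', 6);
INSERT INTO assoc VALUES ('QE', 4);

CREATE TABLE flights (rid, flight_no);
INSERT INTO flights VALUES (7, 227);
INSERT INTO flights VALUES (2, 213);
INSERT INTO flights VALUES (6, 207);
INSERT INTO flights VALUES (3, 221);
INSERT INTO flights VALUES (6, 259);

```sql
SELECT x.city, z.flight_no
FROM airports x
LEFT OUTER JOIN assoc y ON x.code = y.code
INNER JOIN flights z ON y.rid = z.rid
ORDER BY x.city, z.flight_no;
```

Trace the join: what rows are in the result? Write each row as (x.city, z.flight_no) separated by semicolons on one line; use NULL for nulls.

(Edison, 207); (Edison, 213); (Edison, 259)

Evaluate left to right. First `airports x LEFT JOIN assoc y` on code: 7 row(s).
Then INNER JOIN `flights z` on rid: keep only rows whose y.rid appears in z.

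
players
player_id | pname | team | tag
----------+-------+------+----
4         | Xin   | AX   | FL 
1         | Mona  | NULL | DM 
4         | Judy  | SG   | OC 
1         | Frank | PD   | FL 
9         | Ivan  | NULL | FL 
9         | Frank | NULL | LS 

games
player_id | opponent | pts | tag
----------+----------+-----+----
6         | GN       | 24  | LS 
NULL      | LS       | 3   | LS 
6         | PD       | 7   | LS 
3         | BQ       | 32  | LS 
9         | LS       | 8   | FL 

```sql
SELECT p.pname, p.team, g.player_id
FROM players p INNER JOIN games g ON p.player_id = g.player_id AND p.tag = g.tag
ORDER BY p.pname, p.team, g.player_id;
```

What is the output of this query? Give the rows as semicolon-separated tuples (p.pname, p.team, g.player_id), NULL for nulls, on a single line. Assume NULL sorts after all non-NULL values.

INNER JOIN keeps only pairs where the ON condition holds.
Matching on p.player_id = g.player_id AND p.tag = g.tag. A NULL in a compared column never satisfies the condition.
Matched pairs: 1.

(Ivan, NULL, 9)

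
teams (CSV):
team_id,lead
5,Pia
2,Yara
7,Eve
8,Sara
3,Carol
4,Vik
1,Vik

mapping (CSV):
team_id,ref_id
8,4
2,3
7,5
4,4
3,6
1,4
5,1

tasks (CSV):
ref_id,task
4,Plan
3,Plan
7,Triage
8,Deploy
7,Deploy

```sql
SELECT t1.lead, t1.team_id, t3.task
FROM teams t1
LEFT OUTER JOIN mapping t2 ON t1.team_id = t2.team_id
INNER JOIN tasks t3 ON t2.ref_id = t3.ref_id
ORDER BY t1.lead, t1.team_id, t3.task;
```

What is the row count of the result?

4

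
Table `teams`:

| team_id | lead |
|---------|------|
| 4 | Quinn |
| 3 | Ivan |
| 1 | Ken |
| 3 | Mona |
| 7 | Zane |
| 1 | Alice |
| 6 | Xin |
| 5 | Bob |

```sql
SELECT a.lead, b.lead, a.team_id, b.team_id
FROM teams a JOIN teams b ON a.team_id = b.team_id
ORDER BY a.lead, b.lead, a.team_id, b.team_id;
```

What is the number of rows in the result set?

INNER JOIN keeps only pairs where the ON condition holds.
Matching on a.team_id = b.team_id.
Matched pairs: 12.
Total: 12 rows.

12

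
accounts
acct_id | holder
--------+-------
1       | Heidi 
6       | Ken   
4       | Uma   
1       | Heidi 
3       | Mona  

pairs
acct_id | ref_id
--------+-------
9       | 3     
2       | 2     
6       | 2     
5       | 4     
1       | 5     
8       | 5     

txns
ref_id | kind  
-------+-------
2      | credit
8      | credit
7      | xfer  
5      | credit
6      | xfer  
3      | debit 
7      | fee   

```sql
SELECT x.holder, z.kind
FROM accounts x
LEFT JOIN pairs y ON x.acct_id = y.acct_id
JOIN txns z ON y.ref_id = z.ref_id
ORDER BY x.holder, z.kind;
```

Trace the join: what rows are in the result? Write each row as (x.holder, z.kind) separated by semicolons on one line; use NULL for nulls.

(Heidi, credit); (Heidi, credit); (Ken, credit)

Step 1 — x LEFT JOIN y on acct_id → 5 row(s).
Then INNER JOIN `txns z` on ref_id: keep only rows whose y.ref_id appears in z.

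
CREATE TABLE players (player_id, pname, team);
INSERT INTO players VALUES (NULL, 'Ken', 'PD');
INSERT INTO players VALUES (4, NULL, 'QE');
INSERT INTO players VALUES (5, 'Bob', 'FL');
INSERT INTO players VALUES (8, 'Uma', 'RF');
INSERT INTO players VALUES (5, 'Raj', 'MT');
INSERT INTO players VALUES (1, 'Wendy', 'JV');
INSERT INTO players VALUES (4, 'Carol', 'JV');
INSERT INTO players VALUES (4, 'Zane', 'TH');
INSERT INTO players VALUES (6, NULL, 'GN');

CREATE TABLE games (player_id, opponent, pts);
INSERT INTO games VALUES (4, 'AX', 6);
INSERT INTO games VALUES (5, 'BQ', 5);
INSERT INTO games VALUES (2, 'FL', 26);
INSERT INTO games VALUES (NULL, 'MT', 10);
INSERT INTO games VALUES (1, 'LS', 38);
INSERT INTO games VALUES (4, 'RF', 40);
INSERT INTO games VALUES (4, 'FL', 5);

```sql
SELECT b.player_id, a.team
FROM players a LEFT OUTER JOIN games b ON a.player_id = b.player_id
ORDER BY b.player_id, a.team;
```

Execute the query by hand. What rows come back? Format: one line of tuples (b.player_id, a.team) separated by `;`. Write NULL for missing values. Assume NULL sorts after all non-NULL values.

(1, JV); (4, JV); (4, JV); (4, JV); (4, QE); (4, QE); (4, QE); (4, TH); (4, TH); (4, TH); (5, FL); (5, MT); (NULL, GN); (NULL, PD); (NULL, RF)

LEFT JOIN keeps every row from `players`; unmatched rows get NULL for `games`'s columns.
Matching on a.player_id = b.player_id. A NULL in a compared column never satisfies the condition.
- a (player_id=NULL) has no partner → padded with NULL.
- a (player_id=4) pairs with 3 row(s) of b.
- a (player_id=5) pairs with 1 row(s) of b.
- a (player_id=8) has no partner → padded with NULL.
- a (player_id=5) pairs with 1 row(s) of b.
- a (player_id=1) pairs with 1 row(s) of b.
- a (player_id=4) pairs with 3 row(s) of b.
- a (player_id=4) pairs with 3 row(s) of b.
- a (player_id=6) has no partner → padded with NULL.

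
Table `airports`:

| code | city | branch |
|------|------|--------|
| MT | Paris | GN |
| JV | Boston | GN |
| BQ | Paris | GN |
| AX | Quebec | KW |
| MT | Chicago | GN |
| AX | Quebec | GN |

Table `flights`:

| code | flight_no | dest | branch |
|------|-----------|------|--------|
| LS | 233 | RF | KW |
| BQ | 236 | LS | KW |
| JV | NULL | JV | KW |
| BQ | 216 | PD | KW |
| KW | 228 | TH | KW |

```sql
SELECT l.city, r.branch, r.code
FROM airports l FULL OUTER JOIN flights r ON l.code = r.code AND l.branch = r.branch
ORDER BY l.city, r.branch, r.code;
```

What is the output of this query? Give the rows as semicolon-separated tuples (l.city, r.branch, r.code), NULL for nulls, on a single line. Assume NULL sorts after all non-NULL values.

FULL OUTER JOIN keeps every row from both sides; unmatched rows get NULL for the other side's columns.
Matching on l.code = r.code AND l.branch = r.branch.
- l row (code=MT, branch=GN): no match → kept, r columns NULL.
- l row (code=JV, branch=GN): no match → kept, r columns NULL.
- l row (code=BQ, branch=GN): no match → kept, r columns NULL.
- l row (code=AX, branch=KW): no match → kept, r columns NULL.
- l row (code=MT, branch=GN): no match → kept, r columns NULL.
- l row (code=AX, branch=GN): no match → kept, r columns NULL.
- plus 5 unmatched r row(s), each kept with NULL l columns.

(Boston, NULL, NULL); (Chicago, NULL, NULL); (Paris, NULL, NULL); (Paris, NULL, NULL); (Quebec, NULL, NULL); (Quebec, NULL, NULL); (NULL, KW, BQ); (NULL, KW, BQ); (NULL, KW, JV); (NULL, KW, KW); (NULL, KW, LS)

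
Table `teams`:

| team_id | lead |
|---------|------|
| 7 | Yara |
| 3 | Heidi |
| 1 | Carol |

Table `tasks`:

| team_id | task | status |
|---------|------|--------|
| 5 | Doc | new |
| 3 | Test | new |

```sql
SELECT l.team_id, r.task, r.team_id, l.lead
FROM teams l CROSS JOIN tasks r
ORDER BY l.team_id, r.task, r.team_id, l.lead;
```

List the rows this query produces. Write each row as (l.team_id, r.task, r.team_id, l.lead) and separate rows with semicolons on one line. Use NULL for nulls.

(1, Doc, 5, Carol); (1, Test, 3, Carol); (3, Doc, 5, Heidi); (3, Test, 3, Heidi); (7, Doc, 5, Yara); (7, Test, 3, Yara)

CROSS JOIN pairs every row of `teams` with every row of `tasks`: 3 × 2 = 6 rows.
After projecting and ordering:
l.team_id | r.task | r.team_id | l.lead
1 | Doc | 5 | Carol
1 | Test | 3 | Carol
3 | Doc | 5 | Heidi
3 | Test | 3 | Heidi
7 | Doc | 5 | Yara
7 | Test | 3 | Yara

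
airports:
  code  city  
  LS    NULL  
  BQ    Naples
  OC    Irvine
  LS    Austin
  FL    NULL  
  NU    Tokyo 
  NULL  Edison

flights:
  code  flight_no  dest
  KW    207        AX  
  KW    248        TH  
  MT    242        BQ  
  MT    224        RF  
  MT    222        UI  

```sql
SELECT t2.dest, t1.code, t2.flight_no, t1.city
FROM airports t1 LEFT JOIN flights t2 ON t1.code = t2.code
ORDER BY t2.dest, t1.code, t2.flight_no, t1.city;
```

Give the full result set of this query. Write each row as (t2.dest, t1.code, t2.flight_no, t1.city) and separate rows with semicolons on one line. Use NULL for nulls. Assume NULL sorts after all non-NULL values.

LEFT JOIN keeps every row from `airports`; unmatched rows get NULL for `flights`'s columns.
Matching on t1.code = t2.code. A NULL in a compared column never satisfies the condition.
- t1[0] code=LS → no match; kept with NULLs on the t2 side.
- t1[1] code=BQ → no match; kept with NULLs on the t2 side.
- t1[2] code=OC → no match; kept with NULLs on the t2 side.
- t1[3] code=LS → no match; kept with NULLs on the t2 side.
- t1[4] code=FL → no match; kept with NULLs on the t2 side.
- t1[5] code=NU → no match; kept with NULLs on the t2 side.
- t1[6] code=NULL → no match; kept with NULLs on the t2 side.
After projecting and ordering:
t2.dest | t1.code | t2.flight_no | t1.city
NULL | BQ | NULL | Naples
NULL | FL | NULL | NULL
NULL | LS | NULL | Austin
NULL | LS | NULL | NULL
NULL | NU | NULL | Tokyo
NULL | OC | NULL | Irvine
NULL | NULL | NULL | Edison

(NULL, BQ, NULL, Naples); (NULL, FL, NULL, NULL); (NULL, LS, NULL, Austin); (NULL, LS, NULL, NULL); (NULL, NU, NULL, Tokyo); (NULL, OC, NULL, Irvine); (NULL, NULL, NULL, Edison)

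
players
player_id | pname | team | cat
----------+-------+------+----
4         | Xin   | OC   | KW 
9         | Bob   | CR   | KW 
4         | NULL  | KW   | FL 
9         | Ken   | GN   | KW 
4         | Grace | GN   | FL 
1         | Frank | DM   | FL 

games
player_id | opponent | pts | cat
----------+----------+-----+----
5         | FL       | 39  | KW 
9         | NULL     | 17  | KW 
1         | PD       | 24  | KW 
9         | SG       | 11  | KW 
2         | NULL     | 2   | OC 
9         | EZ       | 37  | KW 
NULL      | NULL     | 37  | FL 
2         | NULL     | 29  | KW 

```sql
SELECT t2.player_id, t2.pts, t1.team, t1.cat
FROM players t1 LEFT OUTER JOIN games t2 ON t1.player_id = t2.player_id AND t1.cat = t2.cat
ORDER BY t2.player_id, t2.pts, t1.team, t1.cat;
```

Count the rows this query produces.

10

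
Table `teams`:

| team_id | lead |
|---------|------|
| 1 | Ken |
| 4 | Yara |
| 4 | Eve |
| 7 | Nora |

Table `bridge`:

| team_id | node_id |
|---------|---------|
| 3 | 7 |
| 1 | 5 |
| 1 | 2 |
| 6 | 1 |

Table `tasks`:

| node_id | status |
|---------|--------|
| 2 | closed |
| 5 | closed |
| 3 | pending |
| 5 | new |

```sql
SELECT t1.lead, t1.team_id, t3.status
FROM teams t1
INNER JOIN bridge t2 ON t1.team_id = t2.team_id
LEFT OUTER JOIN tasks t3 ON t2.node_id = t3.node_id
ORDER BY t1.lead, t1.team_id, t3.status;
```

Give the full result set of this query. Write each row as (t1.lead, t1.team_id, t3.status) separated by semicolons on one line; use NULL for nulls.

Evaluate left to right. First `teams t1 INNER JOIN bridge t2` on team_id: 2 row(s).
Then LEFT JOIN `tasks t3` on node_id: each of those 2 rows is kept; rows whose t2.node_id has no match in t3 get NULL for t3's columns.

(Ken, 1, closed); (Ken, 1, closed); (Ken, 1, new)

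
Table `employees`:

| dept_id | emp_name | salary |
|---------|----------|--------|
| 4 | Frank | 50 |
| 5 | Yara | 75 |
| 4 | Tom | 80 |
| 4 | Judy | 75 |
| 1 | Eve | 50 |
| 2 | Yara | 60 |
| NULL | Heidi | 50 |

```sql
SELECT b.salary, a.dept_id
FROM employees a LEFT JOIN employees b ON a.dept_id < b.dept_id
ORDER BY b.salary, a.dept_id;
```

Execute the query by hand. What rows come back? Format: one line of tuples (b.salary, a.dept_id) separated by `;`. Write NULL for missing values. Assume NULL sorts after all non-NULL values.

(50, 1); (50, 2); (60, 1); (75, 1); (75, 1); (75, 2); (75, 2); (75, 4); (75, 4); (75, 4); (80, 1); (80, 2); (NULL, 5); (NULL, NULL)

LEFT JOIN keeps every row from `employees a`; unmatched rows get NULL for `employees b`'s columns.
Matching on a.dept_id < b.dept_id. A NULL in a compared column never satisfies the condition.
Matched pairs: 12; unmatched a rows kept: 2.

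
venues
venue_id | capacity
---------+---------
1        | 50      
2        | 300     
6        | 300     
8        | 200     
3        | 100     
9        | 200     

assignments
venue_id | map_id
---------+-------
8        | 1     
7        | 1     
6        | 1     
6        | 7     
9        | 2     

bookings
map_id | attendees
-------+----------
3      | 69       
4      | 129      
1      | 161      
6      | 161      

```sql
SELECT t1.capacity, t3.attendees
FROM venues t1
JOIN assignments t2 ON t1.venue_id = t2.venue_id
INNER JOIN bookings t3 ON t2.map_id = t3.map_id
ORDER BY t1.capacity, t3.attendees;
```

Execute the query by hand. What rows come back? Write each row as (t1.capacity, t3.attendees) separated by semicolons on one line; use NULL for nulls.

Joins associate left-to-right: venues INNER JOIN assignments on venue_id gives 4 intermediate row(s).
Then INNER JOIN `bookings t3` on map_id: keep only rows whose t2.map_id appears in t3.

(200, 161); (300, 161)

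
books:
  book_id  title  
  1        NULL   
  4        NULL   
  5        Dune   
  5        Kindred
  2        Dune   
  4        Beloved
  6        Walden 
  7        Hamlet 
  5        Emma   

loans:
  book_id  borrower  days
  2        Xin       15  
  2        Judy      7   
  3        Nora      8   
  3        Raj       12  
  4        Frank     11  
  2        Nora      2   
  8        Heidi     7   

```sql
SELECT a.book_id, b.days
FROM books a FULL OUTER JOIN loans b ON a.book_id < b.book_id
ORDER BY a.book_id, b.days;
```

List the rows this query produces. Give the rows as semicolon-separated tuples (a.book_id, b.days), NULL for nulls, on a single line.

(1, 2); (1, 7); (1, 7); (1, 8); (1, 11); (1, 12); (1, 15); (2, 7); (2, 8); (2, 11); (2, 12); (4, 7); (4, 7); (5, 7); (5, 7); (5, 7); (6, 7); (7, 7)

FULL OUTER JOIN keeps every row from both sides; unmatched rows get NULL for the other side's columns.
Matching on a.book_id < b.book_id.
- a (book_id=1) pairs with 7 row(s) of b.
- a (book_id=4) pairs with 1 row(s) of b.
- a (book_id=5) pairs with 1 row(s) of b.
- a (book_id=5) pairs with 1 row(s) of b.
- a (book_id=2) pairs with 4 row(s) of b.
- a (book_id=4) pairs with 1 row(s) of b.
- a (book_id=6) pairs with 1 row(s) of b.
- a (book_id=7) pairs with 1 row(s) of b.
- a (book_id=5) pairs with 1 row(s) of b.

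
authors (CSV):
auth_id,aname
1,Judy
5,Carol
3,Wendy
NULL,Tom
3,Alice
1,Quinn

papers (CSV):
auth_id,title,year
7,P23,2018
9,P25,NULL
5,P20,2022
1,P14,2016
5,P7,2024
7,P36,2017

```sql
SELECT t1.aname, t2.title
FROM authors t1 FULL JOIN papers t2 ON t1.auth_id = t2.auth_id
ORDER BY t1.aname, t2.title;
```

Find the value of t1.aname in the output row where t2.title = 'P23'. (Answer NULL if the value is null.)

NULL

FULL OUTER JOIN keeps every row from both sides; unmatched rows get NULL for the other side's columns.
Matching on t1.auth_id = t2.auth_id. A NULL in a compared column never satisfies the condition.
- t1 row (auth_id=1): matches 1 t2 row(s) → 1 output row(s).
- t1 row (auth_id=5): matches 2 t2 row(s) → 2 output row(s).
- t1 row (auth_id=3): no match → kept, t2 columns NULL.
- t1 row (auth_id=NULL): no match → kept, t2 columns NULL.
- t1 row (auth_id=3): no match → kept, t2 columns NULL.
- t1 row (auth_id=1): matches 1 t2 row(s) → 1 output row(s).
- 3 t2 row(s) had no t1 match → kept, t1 columns NULL.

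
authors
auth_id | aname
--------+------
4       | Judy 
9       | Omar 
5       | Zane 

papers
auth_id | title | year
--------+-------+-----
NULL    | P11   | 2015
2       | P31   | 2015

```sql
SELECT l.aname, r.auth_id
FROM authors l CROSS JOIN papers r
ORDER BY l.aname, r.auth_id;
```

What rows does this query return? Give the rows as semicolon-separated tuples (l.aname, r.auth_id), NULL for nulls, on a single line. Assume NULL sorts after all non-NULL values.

(Judy, 2); (Judy, NULL); (Omar, 2); (Omar, NULL); (Zane, 2); (Zane, NULL)

CROSS JOIN pairs every row of `authors` with every row of `papers`: 3 × 2 = 6 rows.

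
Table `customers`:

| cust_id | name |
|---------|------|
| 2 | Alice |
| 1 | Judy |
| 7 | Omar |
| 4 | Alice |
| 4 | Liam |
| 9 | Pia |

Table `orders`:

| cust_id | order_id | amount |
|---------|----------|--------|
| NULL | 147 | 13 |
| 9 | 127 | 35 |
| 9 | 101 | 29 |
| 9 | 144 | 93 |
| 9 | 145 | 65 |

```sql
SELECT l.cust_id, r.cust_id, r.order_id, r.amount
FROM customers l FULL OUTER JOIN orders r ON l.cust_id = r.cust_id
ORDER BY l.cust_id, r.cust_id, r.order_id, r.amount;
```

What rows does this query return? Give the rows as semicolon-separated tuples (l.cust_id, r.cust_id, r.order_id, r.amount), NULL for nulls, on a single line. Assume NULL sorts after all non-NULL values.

FULL OUTER JOIN keeps every row from both sides; unmatched rows get NULL for the other side's columns.
Matching on l.cust_id = r.cust_id. A NULL in a compared column never satisfies the condition.
Matched pairs: 4; unmatched l rows kept: 5; unmatched r rows kept: 1.

(1, NULL, NULL, NULL); (2, NULL, NULL, NULL); (4, NULL, NULL, NULL); (4, NULL, NULL, NULL); (7, NULL, NULL, NULL); (9, 9, 101, 29); (9, 9, 127, 35); (9, 9, 144, 93); (9, 9, 145, 65); (NULL, NULL, 147, 13)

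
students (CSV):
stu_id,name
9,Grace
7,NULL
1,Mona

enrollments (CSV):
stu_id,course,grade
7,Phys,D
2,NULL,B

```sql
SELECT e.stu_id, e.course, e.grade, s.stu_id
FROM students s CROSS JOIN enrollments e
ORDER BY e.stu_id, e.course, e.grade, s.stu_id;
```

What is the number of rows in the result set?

6

CROSS JOIN pairs every row of `students` with every row of `enrollments`: 3 × 2 = 6 rows.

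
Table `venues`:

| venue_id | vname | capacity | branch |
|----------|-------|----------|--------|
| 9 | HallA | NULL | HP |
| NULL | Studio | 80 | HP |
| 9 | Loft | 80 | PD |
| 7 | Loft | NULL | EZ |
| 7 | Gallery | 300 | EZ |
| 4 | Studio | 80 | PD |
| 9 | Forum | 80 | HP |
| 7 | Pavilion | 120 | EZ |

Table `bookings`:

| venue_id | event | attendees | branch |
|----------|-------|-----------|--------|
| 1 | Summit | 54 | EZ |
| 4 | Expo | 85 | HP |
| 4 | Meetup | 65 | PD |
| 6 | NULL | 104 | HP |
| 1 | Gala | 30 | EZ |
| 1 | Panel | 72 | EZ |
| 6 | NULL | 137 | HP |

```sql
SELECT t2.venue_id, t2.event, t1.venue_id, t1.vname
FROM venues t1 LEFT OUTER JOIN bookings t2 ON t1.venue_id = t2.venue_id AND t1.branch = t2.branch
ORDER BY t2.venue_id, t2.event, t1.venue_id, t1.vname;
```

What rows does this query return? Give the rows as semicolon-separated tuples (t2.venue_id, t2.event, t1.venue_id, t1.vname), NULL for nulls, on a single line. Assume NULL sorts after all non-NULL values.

LEFT JOIN keeps every row from `venues`; unmatched rows get NULL for `bookings`'s columns.
Matching on t1.venue_id = t2.venue_id AND t1.branch = t2.branch. A NULL in a compared column never satisfies the condition.
Matched pairs: 1; unmatched t1 rows kept: 7.

(4, Meetup, 4, Studio); (NULL, NULL, 7, Gallery); (NULL, NULL, 7, Loft); (NULL, NULL, 7, Pavilion); (NULL, NULL, 9, Forum); (NULL, NULL, 9, HallA); (NULL, NULL, 9, Loft); (NULL, NULL, NULL, Studio)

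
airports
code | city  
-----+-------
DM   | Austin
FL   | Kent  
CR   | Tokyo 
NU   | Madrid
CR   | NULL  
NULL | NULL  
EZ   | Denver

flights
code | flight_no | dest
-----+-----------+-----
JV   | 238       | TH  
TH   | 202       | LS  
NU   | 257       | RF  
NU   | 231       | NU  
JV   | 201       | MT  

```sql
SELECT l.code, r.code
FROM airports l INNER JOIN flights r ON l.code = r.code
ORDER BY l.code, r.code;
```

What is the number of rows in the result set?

2

INNER JOIN keeps only pairs where the ON condition holds.
Matching on l.code = r.code. A NULL in a compared column never satisfies the condition.
Matched pairs: 2.
Total: 2 rows.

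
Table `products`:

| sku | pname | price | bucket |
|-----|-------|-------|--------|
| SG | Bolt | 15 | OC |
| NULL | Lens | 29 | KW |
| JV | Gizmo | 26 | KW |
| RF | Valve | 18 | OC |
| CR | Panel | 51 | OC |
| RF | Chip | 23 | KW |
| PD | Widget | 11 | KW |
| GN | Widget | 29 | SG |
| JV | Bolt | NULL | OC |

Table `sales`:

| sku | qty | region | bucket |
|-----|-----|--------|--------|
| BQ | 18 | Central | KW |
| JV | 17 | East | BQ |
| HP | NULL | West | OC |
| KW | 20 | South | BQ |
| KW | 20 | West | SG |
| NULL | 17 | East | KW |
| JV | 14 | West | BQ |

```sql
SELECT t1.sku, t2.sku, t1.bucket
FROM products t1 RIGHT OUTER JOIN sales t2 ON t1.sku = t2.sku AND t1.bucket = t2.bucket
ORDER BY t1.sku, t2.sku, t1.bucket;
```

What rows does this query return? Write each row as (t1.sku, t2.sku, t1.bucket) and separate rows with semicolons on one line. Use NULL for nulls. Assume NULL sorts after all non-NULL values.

(NULL, BQ, NULL); (NULL, HP, NULL); (NULL, JV, NULL); (NULL, JV, NULL); (NULL, KW, NULL); (NULL, KW, NULL); (NULL, NULL, NULL)

RIGHT JOIN keeps every row from `sales`; unmatched rows get NULL for `products`'s columns.
Matching on t1.sku = t2.sku AND t1.bucket = t2.bucket. A NULL in a compared column never satisfies the condition.
Matched pairs: 0; unmatched t2 rows kept: 7.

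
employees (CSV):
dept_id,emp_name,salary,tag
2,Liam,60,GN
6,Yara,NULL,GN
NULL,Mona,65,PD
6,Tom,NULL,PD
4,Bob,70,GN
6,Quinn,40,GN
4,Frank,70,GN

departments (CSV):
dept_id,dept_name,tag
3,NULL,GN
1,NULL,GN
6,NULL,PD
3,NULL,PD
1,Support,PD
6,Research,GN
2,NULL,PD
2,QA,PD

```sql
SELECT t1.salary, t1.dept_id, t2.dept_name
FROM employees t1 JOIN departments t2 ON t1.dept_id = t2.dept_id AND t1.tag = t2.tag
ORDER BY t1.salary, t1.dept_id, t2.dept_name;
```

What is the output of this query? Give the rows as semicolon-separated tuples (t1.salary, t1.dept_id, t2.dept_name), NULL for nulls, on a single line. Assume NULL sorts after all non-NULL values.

(40, 6, Research); (NULL, 6, Research); (NULL, 6, NULL)

INNER JOIN keeps only pairs where the ON condition holds.
Matching on t1.dept_id = t2.dept_id AND t1.tag = t2.tag. A NULL in a compared column never satisfies the condition.
- t1 (dept_id=2, tag=GN) has no partner → excluded.
- t1 (dept_id=6, tag=GN) pairs with 1 row(s) of t2.
- t1 (dept_id=NULL, tag=PD) has no partner → excluded.
- t1 (dept_id=6, tag=PD) pairs with 1 row(s) of t2.
- t1 (dept_id=4, tag=GN) has no partner → excluded.
- t1 (dept_id=6, tag=GN) pairs with 1 row(s) of t2.
- t1 (dept_id=4, tag=GN) has no partner → excluded.
After projecting and ordering:
t1.salary | t1.dept_id | t2.dept_name
40 | 6 | Research
NULL | 6 | Research
NULL | 6 | NULL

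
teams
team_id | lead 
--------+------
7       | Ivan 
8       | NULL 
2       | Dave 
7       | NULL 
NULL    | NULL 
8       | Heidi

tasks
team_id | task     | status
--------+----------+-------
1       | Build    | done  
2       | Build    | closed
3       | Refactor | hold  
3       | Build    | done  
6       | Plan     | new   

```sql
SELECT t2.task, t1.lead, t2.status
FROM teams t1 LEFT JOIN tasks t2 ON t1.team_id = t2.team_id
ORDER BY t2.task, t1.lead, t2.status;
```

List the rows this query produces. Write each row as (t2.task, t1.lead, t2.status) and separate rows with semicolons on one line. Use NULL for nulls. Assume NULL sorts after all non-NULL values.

LEFT JOIN keeps every row from `teams`; unmatched rows get NULL for `tasks`'s columns.
Matching on t1.team_id = t2.team_id. A NULL in a compared column never satisfies the condition.
- t1 row (team_id=7): no match → kept, t2 columns NULL.
- t1 row (team_id=8): no match → kept, t2 columns NULL.
- t1 row (team_id=2): matches 1 t2 row(s) → 1 output row(s).
- t1 row (team_id=7): no match → kept, t2 columns NULL.
- t1 row (team_id=NULL): no match → kept, t2 columns NULL.
- t1 row (team_id=8): no match → kept, t2 columns NULL.
After projecting and ordering:
t2.task | t1.lead | t2.status
Build | Dave | closed
NULL | Heidi | NULL
NULL | Ivan | NULL
NULL | NULL | NULL
NULL | NULL | NULL
NULL | NULL | NULL

(Build, Dave, closed); (NULL, Heidi, NULL); (NULL, Ivan, NULL); (NULL, NULL, NULL); (NULL, NULL, NULL); (NULL, NULL, NULL)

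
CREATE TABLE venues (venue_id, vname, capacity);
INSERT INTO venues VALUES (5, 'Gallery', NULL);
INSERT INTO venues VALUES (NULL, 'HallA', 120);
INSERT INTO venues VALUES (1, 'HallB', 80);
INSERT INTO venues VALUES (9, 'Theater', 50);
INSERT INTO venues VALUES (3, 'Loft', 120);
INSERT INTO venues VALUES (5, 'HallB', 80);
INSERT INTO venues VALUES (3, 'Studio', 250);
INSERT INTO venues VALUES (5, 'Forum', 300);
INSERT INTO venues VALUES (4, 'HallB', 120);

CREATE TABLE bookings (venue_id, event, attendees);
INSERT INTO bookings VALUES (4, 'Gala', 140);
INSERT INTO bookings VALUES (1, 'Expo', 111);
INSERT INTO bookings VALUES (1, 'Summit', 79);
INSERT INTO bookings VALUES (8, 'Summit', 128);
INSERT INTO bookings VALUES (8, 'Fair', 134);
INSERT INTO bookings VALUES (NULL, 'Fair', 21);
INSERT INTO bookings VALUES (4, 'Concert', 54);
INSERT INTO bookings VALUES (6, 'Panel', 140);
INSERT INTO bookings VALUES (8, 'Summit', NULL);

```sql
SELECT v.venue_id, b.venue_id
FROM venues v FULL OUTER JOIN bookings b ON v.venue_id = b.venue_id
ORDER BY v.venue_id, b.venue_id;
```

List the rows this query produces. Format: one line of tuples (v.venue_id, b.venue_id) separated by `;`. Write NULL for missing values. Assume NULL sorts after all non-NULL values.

FULL OUTER JOIN keeps every row from both sides; unmatched rows get NULL for the other side's columns.
Matching on v.venue_id = b.venue_id. A NULL in a compared column never satisfies the condition.
- v row (venue_id=5): no match → kept, b columns NULL.
- v row (venue_id=NULL): no match → kept, b columns NULL.
- v row (venue_id=1): matches 2 b row(s) → 2 output row(s).
- v row (venue_id=9): no match → kept, b columns NULL.
- v row (venue_id=3): no match → kept, b columns NULL.
- v row (venue_id=5): no match → kept, b columns NULL.
- v row (venue_id=3): no match → kept, b columns NULL.
- v row (venue_id=5): no match → kept, b columns NULL.
- v row (venue_id=4): matches 2 b row(s) → 2 output row(s).
- plus 5 unmatched b row(s), each kept with NULL v columns.

(1, 1); (1, 1); (3, NULL); (3, NULL); (4, 4); (4, 4); (5, NULL); (5, NULL); (5, NULL); (9, NULL); (NULL, 6); (NULL, 8); (NULL, 8); (NULL, 8); (NULL, NULL); (NULL, NULL)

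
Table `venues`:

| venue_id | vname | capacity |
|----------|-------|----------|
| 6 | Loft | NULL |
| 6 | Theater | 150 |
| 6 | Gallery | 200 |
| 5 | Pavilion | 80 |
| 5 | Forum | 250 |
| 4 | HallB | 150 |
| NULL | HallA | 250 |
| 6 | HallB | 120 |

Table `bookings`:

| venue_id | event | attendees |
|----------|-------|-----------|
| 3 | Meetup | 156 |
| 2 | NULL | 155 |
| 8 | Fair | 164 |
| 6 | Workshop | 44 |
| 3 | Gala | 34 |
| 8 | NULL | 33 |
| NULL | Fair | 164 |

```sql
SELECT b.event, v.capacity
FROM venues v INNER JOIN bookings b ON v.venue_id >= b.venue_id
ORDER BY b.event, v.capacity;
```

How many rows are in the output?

INNER JOIN keeps only pairs where the ON condition holds.
Matching on v.venue_id >= b.venue_id. A NULL in a compared column never satisfies the condition.
Matched pairs: 25.
Total: 25 rows.

25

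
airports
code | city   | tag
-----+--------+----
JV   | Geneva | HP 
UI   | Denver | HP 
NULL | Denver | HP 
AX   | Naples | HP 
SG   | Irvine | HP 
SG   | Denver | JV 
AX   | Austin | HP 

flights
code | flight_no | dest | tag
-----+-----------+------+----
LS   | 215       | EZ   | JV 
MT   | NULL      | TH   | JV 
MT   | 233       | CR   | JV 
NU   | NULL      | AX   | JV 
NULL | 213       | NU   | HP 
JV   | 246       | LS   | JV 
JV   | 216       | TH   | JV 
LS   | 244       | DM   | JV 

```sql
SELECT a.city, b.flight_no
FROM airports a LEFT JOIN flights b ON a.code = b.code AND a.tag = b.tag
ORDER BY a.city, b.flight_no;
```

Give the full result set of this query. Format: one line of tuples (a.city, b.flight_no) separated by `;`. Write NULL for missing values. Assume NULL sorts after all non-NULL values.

(Austin, NULL); (Denver, NULL); (Denver, NULL); (Denver, NULL); (Geneva, NULL); (Irvine, NULL); (Naples, NULL)

LEFT JOIN keeps every row from `airports`; unmatched rows get NULL for `flights`'s columns.
Matching on a.code = b.code AND a.tag = b.tag. A NULL in a compared column never satisfies the condition.
- a row (code=JV, tag=HP): no match → kept, b columns NULL.
- a row (code=UI, tag=HP): no match → kept, b columns NULL.
- a row (code=NULL, tag=HP): no match → kept, b columns NULL.
- a row (code=AX, tag=HP): no match → kept, b columns NULL.
- a row (code=SG, tag=HP): no match → kept, b columns NULL.
- a row (code=SG, tag=JV): no match → kept, b columns NULL.
- a row (code=AX, tag=HP): no match → kept, b columns NULL.
After projecting and ordering:
a.city | b.flight_no
Austin | NULL
Denver | NULL
Denver | NULL
Denver | NULL
Geneva | NULL
Irvine | NULL
Naples | NULL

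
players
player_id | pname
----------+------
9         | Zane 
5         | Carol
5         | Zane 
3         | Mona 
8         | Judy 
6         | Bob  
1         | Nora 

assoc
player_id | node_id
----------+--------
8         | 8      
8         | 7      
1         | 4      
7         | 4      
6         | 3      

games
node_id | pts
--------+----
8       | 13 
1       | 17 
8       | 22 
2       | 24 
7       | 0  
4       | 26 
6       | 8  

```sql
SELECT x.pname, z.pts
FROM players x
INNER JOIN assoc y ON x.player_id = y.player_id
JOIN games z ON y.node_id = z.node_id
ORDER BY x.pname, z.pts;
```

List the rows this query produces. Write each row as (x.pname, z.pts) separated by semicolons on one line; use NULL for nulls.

(Judy, 0); (Judy, 13); (Judy, 22); (Nora, 26)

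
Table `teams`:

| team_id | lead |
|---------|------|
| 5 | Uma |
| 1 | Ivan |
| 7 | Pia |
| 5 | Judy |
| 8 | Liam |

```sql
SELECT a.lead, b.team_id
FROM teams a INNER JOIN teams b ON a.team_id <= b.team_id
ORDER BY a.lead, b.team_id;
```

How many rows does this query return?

INNER JOIN keeps only pairs where the ON condition holds.
Matching on a.team_id <= b.team_id.
Matched pairs: 16.
Total: 16 rows.

16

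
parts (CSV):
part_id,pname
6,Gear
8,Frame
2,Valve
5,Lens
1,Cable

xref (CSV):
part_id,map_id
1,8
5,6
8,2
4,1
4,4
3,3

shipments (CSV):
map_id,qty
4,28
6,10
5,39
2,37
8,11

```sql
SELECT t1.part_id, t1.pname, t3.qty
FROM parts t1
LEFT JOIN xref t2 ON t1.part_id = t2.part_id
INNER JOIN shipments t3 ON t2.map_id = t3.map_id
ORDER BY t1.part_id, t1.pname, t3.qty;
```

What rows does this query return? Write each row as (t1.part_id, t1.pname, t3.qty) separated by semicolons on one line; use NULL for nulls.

Joins associate left-to-right: parts LEFT JOIN xref on part_id gives 5 intermediate row(s).
Then INNER JOIN `shipments t3` on map_id: keep only rows whose t2.map_id appears in t3.

(1, Cable, 11); (5, Lens, 10); (8, Frame, 37)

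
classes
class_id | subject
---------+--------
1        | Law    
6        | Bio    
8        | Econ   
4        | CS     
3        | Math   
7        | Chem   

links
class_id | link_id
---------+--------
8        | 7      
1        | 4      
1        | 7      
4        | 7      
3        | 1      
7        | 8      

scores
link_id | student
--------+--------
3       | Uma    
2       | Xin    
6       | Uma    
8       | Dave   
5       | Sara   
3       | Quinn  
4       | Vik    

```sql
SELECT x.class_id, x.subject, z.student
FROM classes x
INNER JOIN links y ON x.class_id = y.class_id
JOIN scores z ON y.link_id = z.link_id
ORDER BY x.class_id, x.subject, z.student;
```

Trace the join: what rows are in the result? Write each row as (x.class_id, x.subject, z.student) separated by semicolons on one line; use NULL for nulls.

Joins associate left-to-right: classes INNER JOIN links on class_id gives 6 intermediate row(s).
Then INNER JOIN `scores z` on link_id: keep only rows whose y.link_id appears in z.

(1, Law, Vik); (7, Chem, Dave)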